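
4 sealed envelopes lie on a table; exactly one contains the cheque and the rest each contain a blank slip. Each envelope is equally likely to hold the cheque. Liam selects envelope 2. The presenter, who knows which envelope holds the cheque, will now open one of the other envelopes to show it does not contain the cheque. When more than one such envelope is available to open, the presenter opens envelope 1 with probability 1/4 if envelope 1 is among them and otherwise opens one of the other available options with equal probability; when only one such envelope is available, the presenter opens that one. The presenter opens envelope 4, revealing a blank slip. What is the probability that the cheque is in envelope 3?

6/13

Consider each possible location of the cheque in turn.
If it is in envelope 1 (prior 1/4): envelope 1 holds the prize so is unavailable; the presenter chooses uniformly among the 2 others, probability 1/2; weight (1/4)·(1/2) = 1/8.
If it is in envelope 2 (prior 1/4): envelope 1 is available but not opened; envelope 4 gets probability (1 − 1/4)/2 = 3/8; weight (1/4)·(3/8) = 3/32.
If it is in envelope 3 (prior 1/4): envelope 1 is available but not opened, probability 3/4; weight (1/4)·(3/4) = 3/16.
If it is in envelope 4 (prior 1/4): the presenter opened envelope 4, so this case is ruled out; weight (1/4)·0 = 0.
The weights sum to 13/32.
So P(the cheque in envelope 3 | the presenter opened envelope 4) = (3/16) / (13/32) = 6/13.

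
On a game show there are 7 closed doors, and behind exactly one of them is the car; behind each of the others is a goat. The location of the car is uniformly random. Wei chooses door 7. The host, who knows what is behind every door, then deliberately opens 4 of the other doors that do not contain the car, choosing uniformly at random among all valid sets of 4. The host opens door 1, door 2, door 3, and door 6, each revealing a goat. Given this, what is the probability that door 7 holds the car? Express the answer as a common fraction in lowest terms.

Condition on the true location of the car.
If it is behind any of doors 1, 2, 3, and 6 (prior 1/7 each): that door was opened and seen not to hold the prize — ruled out; weight (1/7)·0 = 0 each.
If it is behind either of doors 4 and 5 (prior 1/7 each): the host has 5 equally likely choices, so probability 1/5; weight (1/7)·(1/5) = 1/35 each.
If it is behind door 7 (prior 1/7): the host has 15 equally likely choices, so probability 1/15; weight (1/7)·(1/15) = 1/105.
The weights sum to 1/15.
So P(the car behind door 7 | the host opened door 1, door 2, door 3, and door 6) = (1/105) / (1/15) = 1/7.

1/7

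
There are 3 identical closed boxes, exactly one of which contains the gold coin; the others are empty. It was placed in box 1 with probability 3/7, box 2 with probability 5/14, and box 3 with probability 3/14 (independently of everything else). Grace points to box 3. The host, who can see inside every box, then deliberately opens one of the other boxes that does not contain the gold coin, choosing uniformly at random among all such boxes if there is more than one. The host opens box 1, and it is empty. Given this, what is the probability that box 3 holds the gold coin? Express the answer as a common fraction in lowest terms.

Consider each possible location of the gold coin in turn.
If it is in box 1 (prior 3/7): the host opened box 1, so this case is ruled out; weight (3/7)·0 = 0.
If it is in box 2 (prior 5/14): the host has no choice, probability 1; weight (5/14)·1 = 5/14.
If it is in box 3 (prior 3/14): the host has 2 equally likely choices, so probability 1/2; weight (3/14)·(1/2) = 3/28.
The weights sum to 13/28.
So P(the gold coin in box 3 | the host opened box 1) = (3/28) / (13/28) = 3/13.

3/13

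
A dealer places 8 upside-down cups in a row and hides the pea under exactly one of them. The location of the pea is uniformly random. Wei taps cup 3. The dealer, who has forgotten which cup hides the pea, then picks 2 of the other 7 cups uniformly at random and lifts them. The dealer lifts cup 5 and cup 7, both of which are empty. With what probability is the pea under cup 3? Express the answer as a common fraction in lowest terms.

1/6

Apply Bayes' rule, conditioning on where the pea actually is.
If it is under any of cups 1, 2, 3, 4, 6, and 8 (prior 1/8 each): the dealer picks exactly this set with probability 1/21 regardless, and none is the prize; weight (1/8)·(1/21) = 1/168 each.
If it is under either of cups 5 and 7 (prior 1/8 each): that cup was opened and seen not to hold the prize — ruled out; weight (1/8)·0 = 0 each.
The weights sum to 1/28.
So P(the pea under cup 3 | the dealer opened cup 5 and cup 7) = (1/168) / (1/28) = 1/6.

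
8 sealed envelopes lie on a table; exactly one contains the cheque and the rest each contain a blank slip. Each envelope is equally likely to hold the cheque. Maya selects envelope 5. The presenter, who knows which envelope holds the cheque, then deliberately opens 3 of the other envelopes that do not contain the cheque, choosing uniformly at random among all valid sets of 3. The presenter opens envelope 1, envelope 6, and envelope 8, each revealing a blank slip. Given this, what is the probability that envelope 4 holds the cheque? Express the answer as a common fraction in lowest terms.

Condition on the true location of the cheque.
If it is in any of envelopes 1, 6, and 8 (prior 1/8 each): that envelope was opened and seen not to hold the prize — ruled out; weight (1/8)·0 = 0 each.
If it is in any of envelopes 2, 3, 4, and 7 (prior 1/8 each): the presenter has 20 equally likely choices, so probability 1/20; weight (1/8)·(1/20) = 1/160 each.
If it is in envelope 5 (prior 1/8): the presenter has 35 equally likely choices, so probability 1/35; weight (1/8)·(1/35) = 1/280.
The weights sum to 1/35.
So P(the cheque in envelope 4 | the presenter opened envelope 1, envelope 6, and envelope 8) = (1/160) / (1/35) = 7/32.

7/32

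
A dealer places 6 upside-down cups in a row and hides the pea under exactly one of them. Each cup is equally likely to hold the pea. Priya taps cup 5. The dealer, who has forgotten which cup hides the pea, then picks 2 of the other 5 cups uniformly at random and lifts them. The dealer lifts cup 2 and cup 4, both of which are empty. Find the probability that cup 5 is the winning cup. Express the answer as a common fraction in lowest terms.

1/4

Because the dealer chose which cups to lift without knowing where the pea is, the choice is independent of the prize location. Learning that none of the 2 opened cups holds the pea simply rules out those 2 locations and leaves the remaining 4 cups still equally likely by symmetry.
So P(the pea under cup 5) = 1/4.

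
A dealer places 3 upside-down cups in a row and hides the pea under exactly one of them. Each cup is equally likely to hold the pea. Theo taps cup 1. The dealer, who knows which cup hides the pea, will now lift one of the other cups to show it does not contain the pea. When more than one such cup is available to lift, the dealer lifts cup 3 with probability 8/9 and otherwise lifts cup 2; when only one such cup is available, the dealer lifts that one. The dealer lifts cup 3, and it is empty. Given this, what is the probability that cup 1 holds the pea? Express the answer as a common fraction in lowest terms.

Consider each possible location of the pea in turn.
If it is under cup 1 (prior 1/3): cup 3 is available, opened with probability 8/9; weight (1/3)·(8/9) = 8/27.
If it is under cup 2 (prior 1/3): only cup 3 is available, probability 1; weight (1/3)·1 = 1/3.
If it is under cup 3 (prior 1/3): the dealer opened cup 3, so this case is ruled out; weight (1/3)·0 = 0.
The weights sum to 17/27.
So P(the pea under cup 1 | the dealer opened cup 3) = (8/27) / (17/27) = 8/17.

8/17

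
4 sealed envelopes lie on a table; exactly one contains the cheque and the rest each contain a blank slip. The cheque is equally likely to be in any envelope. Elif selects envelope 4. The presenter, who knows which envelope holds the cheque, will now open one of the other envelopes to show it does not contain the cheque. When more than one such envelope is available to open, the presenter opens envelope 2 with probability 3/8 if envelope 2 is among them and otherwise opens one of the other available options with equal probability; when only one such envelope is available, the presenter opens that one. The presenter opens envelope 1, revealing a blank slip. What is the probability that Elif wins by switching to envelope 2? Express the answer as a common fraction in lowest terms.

Consider each possible location of the cheque in turn.
If it is in envelope 1 (prior 1/4): the presenter opened envelope 1, so this case is ruled out; weight (1/4)·0 = 0.
If it is in envelope 2 (prior 1/4): envelope 2 holds the prize so is unavailable; the presenter chooses uniformly among the 2 others, probability 1/2; weight (1/4)·(1/2) = 1/8.
If it is in envelope 3 (prior 1/4): envelope 2 is available but not opened, probability 5/8; weight (1/4)·(5/8) = 5/32.
If it is in envelope 4 (prior 1/4): envelope 2 is available but not opened; envelope 1 gets probability (1 − 3/8)/2 = 5/16; weight (1/4)·(5/16) = 5/64.
The weights sum to 23/64.
So P(the cheque in envelope 2 | the presenter opened envelope 1) = (1/8) / (23/64) = 8/23.

8/23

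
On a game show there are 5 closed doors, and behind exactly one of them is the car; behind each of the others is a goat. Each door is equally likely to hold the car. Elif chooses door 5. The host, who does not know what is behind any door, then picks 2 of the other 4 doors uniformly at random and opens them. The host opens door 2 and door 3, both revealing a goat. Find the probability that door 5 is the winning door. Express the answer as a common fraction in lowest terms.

Because the host chose which doors to open without knowing where the car is, the choice is independent of the prize location. Learning that none of the 2 opened doors holds the car simply rules out those 2 locations and leaves the remaining 3 doors still equally likely by symmetry.
So P(the car behind door 5) = 1/3.

1/3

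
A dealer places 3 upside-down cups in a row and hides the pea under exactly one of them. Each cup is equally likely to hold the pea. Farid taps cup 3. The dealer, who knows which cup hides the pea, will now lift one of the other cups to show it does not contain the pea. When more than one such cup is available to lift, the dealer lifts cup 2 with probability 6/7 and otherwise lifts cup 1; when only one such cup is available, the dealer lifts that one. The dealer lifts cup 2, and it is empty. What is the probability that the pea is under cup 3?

6/13

Apply Bayes' rule, conditioning on where the pea actually is.
If it is under cup 1 (prior 1/3): only cup 2 is available, probability 1; weight (1/3)·1 = 1/3.
If it is under cup 2 (prior 1/3): the dealer opened cup 2, so this case is ruled out; weight (1/3)·0 = 0.
If it is under cup 3 (prior 1/3): cup 2 is available, opened with probability 6/7; weight (1/3)·(6/7) = 2/7.
The weights sum to 13/21.
So P(the pea under cup 3 | the dealer opened cup 2) = (2/7) / (13/21) = 6/13.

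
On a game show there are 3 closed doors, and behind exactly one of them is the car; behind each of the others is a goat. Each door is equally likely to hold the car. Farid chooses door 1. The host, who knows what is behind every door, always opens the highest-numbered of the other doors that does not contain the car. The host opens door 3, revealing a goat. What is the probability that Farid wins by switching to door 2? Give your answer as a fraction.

1/2

Consider each possible location of the car in turn.
If it is behind either of doors 1 and 2 (prior 1/3 each): door 3 is the highest-numbered option available, probability 1; weight (1/3)·1 = 1/3 each.
If it is behind door 3 (prior 1/3): the host opened door 3, so this case is ruled out; weight (1/3)·0 = 0.
The weights sum to 2/3.
So P(the car behind door 2 | the host opened door 3) = (1/3) / (2/3) = 1/2.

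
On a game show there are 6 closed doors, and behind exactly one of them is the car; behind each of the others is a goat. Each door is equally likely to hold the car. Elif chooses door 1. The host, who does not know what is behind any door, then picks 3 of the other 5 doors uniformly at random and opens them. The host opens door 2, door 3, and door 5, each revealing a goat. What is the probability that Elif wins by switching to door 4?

1/3

Consider each possible location of the car in turn.
If it is behind any of doors 1, 4, and 6 (prior 1/6 each): the host picks exactly this set with probability 1/10 regardless, and none is the prize; weight (1/6)·(1/10) = 1/60 each.
If it is behind any of doors 2, 3, and 5 (prior 1/6 each): that door was opened and seen not to hold the prize — ruled out; weight (1/6)·0 = 0 each.
The weights sum to 1/20.
So P(the car behind door 4 | the host opened door 2, door 3, and door 5) = (1/60) / (1/20) = 1/3.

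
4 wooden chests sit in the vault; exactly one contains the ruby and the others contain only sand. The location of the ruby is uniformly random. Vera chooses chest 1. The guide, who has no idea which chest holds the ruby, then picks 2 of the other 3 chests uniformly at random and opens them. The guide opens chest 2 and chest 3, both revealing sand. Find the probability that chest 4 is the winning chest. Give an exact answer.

1/2

Consider each possible location of the ruby in turn.
If it is in either of chests 1 and 4 (prior 1/4 each): the guide picks exactly this set with probability 1/3 regardless, and none is the prize; weight (1/4)·(1/3) = 1/12 each.
If it is in either of chests 2 and 3 (prior 1/4 each): that chest was opened and seen not to hold the prize — ruled out; weight (1/4)·0 = 0 each.
The weights sum to 1/6.
So P(the ruby in chest 4 | the guide opened chest 2 and chest 3) = (1/12) / (1/6) = 1/2.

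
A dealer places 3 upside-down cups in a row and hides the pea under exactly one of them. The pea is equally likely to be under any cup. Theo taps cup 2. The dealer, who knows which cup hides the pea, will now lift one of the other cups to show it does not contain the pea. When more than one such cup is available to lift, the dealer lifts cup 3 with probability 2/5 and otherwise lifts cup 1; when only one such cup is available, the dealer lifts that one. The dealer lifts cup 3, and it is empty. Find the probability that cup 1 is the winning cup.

Condition on the true location of the pea.
If it is under cup 1 (prior 1/3): only cup 3 is available, probability 1; weight (1/3)·1 = 1/3.
If it is under cup 2 (prior 1/3): cup 3 is available, opened with probability 2/5; weight (1/3)·(2/5) = 2/15.
If it is under cup 3 (prior 1/3): the dealer opened cup 3, so this case is ruled out; weight (1/3)·0 = 0.
The weights sum to 7/15.
So P(the pea under cup 1 | the dealer opened cup 3) = (1/3) / (7/15) = 5/7.

5/7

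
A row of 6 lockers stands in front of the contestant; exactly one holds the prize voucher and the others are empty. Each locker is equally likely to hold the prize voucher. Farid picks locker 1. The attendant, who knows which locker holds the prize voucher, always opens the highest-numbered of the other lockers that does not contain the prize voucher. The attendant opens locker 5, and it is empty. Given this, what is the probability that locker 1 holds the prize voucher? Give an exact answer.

0

Consider each possible location of the prize voucher in turn.
If it is in any of lockers 1, 2, 3, and 4 (prior 1/6 each): the attendant would have opened locker 6 instead, probability 0; weight (1/6)·0 = 0 each.
If it is in locker 5 (prior 1/6): the attendant opened locker 5, so this case is ruled out; weight (1/6)·0 = 0.
If it is in locker 6 (prior 1/6): locker 5 is the highest-numbered option available, probability 1; weight (1/6)·1 = 1/6.
The weights sum to 1/6.
So P(the prize voucher in locker 1 | the attendant opened locker 5) = 0 / (1/6) = 0.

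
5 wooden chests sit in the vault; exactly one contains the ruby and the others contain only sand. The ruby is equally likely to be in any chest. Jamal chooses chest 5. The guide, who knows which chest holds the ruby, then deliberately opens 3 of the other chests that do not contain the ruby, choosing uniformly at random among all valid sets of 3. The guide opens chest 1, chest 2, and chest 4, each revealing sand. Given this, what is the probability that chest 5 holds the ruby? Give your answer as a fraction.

1/5

Apply Bayes' rule, conditioning on where the ruby actually is.
If it is in any of chests 1, 2, and 4 (prior 1/5 each): that chest was opened and seen not to hold the prize — ruled out; weight (1/5)·0 = 0 each.
If it is in chest 3 (prior 1/5): the guide has no choice, probability 1; weight (1/5)·1 = 1/5.
If it is in chest 5 (prior 1/5): the guide has 4 equally likely choices, so probability 1/4; weight (1/5)·(1/4) = 1/20.
The weights sum to 1/4.
So P(the ruby in chest 5 | the guide opened chest 1, chest 2, and chest 4) = (1/20) / (1/4) = 1/5.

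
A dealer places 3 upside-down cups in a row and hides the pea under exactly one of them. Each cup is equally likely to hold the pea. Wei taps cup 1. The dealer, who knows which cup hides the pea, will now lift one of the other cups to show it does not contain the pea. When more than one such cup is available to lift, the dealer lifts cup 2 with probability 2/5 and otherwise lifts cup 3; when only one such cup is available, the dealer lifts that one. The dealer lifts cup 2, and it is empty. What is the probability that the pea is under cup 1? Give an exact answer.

2/7

Consider each possible location of the pea in turn.
If it is under cup 1 (prior 1/3): cup 2 is available, opened with probability 2/5; weight (1/3)·(2/5) = 2/15.
If it is under cup 2 (prior 1/3): the dealer opened cup 2, so this case is ruled out; weight (1/3)·0 = 0.
If it is under cup 3 (prior 1/3): only cup 2 is available, probability 1; weight (1/3)·1 = 1/3.
The weights sum to 7/15.
So P(the pea under cup 1 | the dealer opened cup 2) = (2/15) / (7/15) = 2/7.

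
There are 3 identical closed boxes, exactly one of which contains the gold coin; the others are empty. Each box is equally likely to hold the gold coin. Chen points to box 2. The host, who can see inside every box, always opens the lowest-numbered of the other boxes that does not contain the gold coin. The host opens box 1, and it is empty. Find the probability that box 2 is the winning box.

1/2

Apply Bayes' rule, conditioning on where the gold coin actually is.
If it is in box 1 (prior 1/3): the host opened box 1, so this case is ruled out; weight (1/3)·0 = 0.
If it is in either of boxes 2 and 3 (prior 1/3 each): box 1 is the lowest-numbered option available, probability 1; weight (1/3)·1 = 1/3 each.
The weights sum to 2/3.
So P(the gold coin in box 2 | the host opened box 1) = (1/3) / (2/3) = 1/2.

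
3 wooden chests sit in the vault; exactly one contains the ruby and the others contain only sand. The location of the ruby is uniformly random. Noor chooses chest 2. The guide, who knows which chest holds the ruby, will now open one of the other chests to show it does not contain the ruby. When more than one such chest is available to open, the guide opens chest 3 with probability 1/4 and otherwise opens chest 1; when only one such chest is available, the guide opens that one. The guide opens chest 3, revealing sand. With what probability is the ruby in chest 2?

Consider each possible location of the ruby in turn.
If it is in chest 1 (prior 1/3): only chest 3 is available, probability 1; weight (1/3)·1 = 1/3.
If it is in chest 2 (prior 1/3): chest 3 is available, opened with probability 1/4; weight (1/3)·(1/4) = 1/12.
If it is in chest 3 (prior 1/3): the guide opened chest 3, so this case is ruled out; weight (1/3)·0 = 0.
The weights sum to 5/12.
So P(the ruby in chest 2 | the guide opened chest 3) = (1/12) / (5/12) = 1/5.

1/5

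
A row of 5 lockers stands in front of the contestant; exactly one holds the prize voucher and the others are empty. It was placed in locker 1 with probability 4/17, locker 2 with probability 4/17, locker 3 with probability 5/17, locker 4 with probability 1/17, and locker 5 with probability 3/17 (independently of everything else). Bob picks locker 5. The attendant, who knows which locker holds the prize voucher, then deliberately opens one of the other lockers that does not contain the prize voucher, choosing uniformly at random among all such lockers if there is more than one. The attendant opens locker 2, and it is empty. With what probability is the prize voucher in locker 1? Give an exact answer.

Consider each possible location of the prize voucher in turn.
If it is in locker 1 (prior 4/17): the attendant has 3 equally likely choices, so probability 1/3; weight (4/17)·(1/3) = 4/51.
If it is in locker 2 (prior 4/17): the attendant opened locker 2, so this case is ruled out; weight (4/17)·0 = 0.
If it is in locker 3 (prior 5/17): the attendant has 3 equally likely choices, so probability 1/3; weight (5/17)·(1/3) = 5/51.
If it is in locker 4 (prior 1/17): the attendant has 3 equally likely choices, so probability 1/3; weight (1/17)·(1/3) = 1/51.
If it is in locker 5 (prior 3/17): the attendant has 4 equally likely choices, so probability 1/4; weight (3/17)·(1/4) = 3/68.
The weights sum to 49/204.
So P(the prize voucher in locker 1 | the attendant opened locker 2) = (4/51) / (49/204) = 16/49.

16/49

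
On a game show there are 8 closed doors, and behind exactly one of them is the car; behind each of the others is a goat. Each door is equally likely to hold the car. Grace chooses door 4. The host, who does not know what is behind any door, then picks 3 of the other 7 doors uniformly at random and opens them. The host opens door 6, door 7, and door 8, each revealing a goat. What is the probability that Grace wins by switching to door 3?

1/5

Because the host chose which doors to open without knowing where the car is, the choice is independent of the prize location. Learning that none of the 3 opened doors holds the car simply rules out those 3 locations and leaves the remaining 5 doors still equally likely by symmetry.
So P(the car behind door 3) = 1/5.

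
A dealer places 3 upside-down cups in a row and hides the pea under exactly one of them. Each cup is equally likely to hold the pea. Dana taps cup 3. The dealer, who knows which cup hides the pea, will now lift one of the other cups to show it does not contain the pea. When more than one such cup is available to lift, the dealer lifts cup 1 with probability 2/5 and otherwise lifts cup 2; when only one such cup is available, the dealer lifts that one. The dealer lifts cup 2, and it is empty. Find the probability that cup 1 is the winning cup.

5/8

Condition on the true location of the pea.
If it is under cup 1 (prior 1/3): only cup 2 is available, probability 1; weight (1/3)·1 = 1/3.
If it is under cup 2 (prior 1/3): the dealer opened cup 2, so this case is ruled out; weight (1/3)·0 = 0.
If it is under cup 3 (prior 1/3): cup 1 is available but not opened, probability 3/5; weight (1/3)·(3/5) = 1/5.
The weights sum to 8/15.
So P(the pea under cup 1 | the dealer opened cup 2) = (1/3) / (8/15) = 5/8.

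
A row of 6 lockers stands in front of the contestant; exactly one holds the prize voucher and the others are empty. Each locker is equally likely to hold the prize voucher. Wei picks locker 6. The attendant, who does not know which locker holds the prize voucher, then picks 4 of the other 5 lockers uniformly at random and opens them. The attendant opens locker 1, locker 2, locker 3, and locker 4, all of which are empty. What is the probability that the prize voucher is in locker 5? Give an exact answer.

Apply Bayes' rule, conditioning on where the prize voucher actually is.
If it is in any of lockers 1, 2, 3, and 4 (prior 1/6 each): that locker was opened and seen not to hold the prize — ruled out; weight (1/6)·0 = 0 each.
If it is in either of lockers 5 and 6 (prior 1/6 each): the attendant picks exactly this set with probability 1/5 regardless, and none is the prize; weight (1/6)·(1/5) = 1/30 each.
The weights sum to 1/15.
So P(the prize voucher in locker 5 | the attendant opened locker 1, locker 2, locker 3, and locker 4) = (1/30) / (1/15) = 1/2.

1/2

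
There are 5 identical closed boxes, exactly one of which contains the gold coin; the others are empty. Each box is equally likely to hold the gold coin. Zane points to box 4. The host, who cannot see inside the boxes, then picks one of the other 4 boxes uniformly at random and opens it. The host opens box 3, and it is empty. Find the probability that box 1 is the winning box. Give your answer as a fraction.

1/4

Condition on the true location of the gold coin.
If it is in any of boxes 1, 2, 4, and 5 (prior 1/5 each): the host picks box 3 with probability 1/4 regardless, and it is not the prize; weight (1/5)·(1/4) = 1/20 each.
If it is in box 3 (prior 1/5): the host opened box 3, so this case is ruled out; weight (1/5)·0 = 0.
The weights sum to 1/5.
So P(the gold coin in box 1 | the host opened box 3) = (1/20) / (1/5) = 1/4.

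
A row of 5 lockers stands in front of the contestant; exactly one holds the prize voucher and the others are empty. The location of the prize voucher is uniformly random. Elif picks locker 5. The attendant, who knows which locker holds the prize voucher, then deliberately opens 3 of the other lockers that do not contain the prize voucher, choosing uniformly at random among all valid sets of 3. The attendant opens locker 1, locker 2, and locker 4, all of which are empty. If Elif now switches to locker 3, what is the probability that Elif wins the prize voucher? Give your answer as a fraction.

Condition on the true location of the prize voucher.
If it is in any of lockers 1, 2, and 4 (prior 1/5 each): that locker was opened and seen not to hold the prize — ruled out; weight (1/5)·0 = 0 each.
If it is in locker 3 (prior 1/5): the attendant has no choice, probability 1; weight (1/5)·1 = 1/5.
If it is in locker 5 (prior 1/5): the attendant has 4 equally likely choices, so probability 1/4; weight (1/5)·(1/4) = 1/20.
The weights sum to 1/4.
So P(the prize voucher in locker 3 | the attendant opened locker 1, locker 2, and locker 4) = (1/5) / (1/4) = 4/5.

4/5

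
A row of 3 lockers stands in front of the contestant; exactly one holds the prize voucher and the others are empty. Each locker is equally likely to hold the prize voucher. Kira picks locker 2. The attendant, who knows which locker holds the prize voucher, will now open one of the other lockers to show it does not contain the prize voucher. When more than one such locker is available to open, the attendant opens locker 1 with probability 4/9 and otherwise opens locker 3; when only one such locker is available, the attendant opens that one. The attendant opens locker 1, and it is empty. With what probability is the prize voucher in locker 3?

9/13

Consider each possible location of the prize voucher in turn.
If it is in locker 1 (prior 1/3): the attendant opened locker 1, so this case is ruled out; weight (1/3)·0 = 0.
If it is in locker 2 (prior 1/3): locker 1 is available, opened with probability 4/9; weight (1/3)·(4/9) = 4/27.
If it is in locker 3 (prior 1/3): only locker 1 is available, probability 1; weight (1/3)·1 = 1/3.
The weights sum to 13/27.
So P(the prize voucher in locker 3 | the attendant opened locker 1) = (1/3) / (13/27) = 9/13.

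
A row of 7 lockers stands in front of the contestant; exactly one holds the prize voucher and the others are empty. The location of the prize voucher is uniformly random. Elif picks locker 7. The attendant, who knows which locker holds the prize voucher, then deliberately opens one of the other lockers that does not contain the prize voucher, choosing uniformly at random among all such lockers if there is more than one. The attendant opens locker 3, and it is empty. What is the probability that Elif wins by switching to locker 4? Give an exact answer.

Apply Bayes' rule, conditioning on where the prize voucher actually is.
If it is in any of lockers 1, 2, 4, 5, and 6 (prior 1/7 each): the attendant has 5 equally likely choices, so probability 1/5; weight (1/7)·(1/5) = 1/35 each.
If it is in locker 3 (prior 1/7): the attendant opened locker 3, so this case is ruled out; weight (1/7)·0 = 0.
If it is in locker 7 (prior 1/7): the attendant has 6 equally likely choices, so probability 1/6; weight (1/7)·(1/6) = 1/42.
The weights sum to 1/6.
So P(the prize voucher in locker 4 | the attendant opened locker 3) = (1/35) / (1/6) = 6/35.

6/35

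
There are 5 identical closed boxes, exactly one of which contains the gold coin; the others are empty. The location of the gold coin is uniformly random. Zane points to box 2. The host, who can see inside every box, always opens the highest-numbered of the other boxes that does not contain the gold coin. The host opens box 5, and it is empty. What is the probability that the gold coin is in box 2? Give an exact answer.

1/4

Consider each possible location of the gold coin in turn.
If it is in any of boxes 1, 2, 3, and 4 (prior 1/5 each): box 5 is the highest-numbered option available, probability 1; weight (1/5)·1 = 1/5 each.
If it is in box 5 (prior 1/5): the host opened box 5, so this case is ruled out; weight (1/5)·0 = 0.
The weights sum to 4/5.
So P(the gold coin in box 2 | the host opened box 5) = (1/5) / (4/5) = 1/4.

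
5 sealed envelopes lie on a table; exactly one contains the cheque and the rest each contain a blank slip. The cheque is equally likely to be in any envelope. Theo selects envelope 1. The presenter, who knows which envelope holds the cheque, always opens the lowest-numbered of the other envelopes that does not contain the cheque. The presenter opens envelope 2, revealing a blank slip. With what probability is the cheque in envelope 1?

Consider each possible location of the cheque in turn.
If it is in any of envelopes 1, 3, 4, and 5 (prior 1/5 each): envelope 2 is the lowest-numbered option available, probability 1; weight (1/5)·1 = 1/5 each.
If it is in envelope 2 (prior 1/5): the presenter opened envelope 2, so this case is ruled out; weight (1/5)·0 = 0.
The weights sum to 4/5.
So P(the cheque in envelope 1 | the presenter opened envelope 2) = (1/5) / (4/5) = 1/4.

1/4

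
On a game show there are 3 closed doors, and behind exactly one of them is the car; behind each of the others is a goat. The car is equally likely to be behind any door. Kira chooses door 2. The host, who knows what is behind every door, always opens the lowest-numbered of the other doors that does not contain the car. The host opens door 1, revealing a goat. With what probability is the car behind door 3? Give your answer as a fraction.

1/2

Condition on the true location of the car.
If it is behind door 1 (prior 1/3): the host opened door 1, so this case is ruled out; weight (1/3)·0 = 0.
If it is behind either of doors 2 and 3 (prior 1/3 each): door 1 is the lowest-numbered option available, probability 1; weight (1/3)·1 = 1/3 each.
The weights sum to 2/3.
So P(the car behind door 3 | the host opened door 1) = (1/3) / (2/3) = 1/2.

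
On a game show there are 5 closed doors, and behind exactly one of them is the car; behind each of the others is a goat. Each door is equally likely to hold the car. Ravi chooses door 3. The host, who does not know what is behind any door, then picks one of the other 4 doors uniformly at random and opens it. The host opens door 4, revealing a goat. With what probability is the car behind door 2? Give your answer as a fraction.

1/4

Apply Bayes' rule, conditioning on where the car actually is.
If it is behind any of doors 1, 2, 3, and 5 (prior 1/5 each): the host picks door 4 with probability 1/4 regardless, and it is not the prize; weight (1/5)·(1/4) = 1/20 each.
If it is behind door 4 (prior 1/5): the host opened door 4, so this case is ruled out; weight (1/5)·0 = 0.
The weights sum to 1/5.
So P(the car behind door 2 | the host opened door 4) = (1/20) / (1/5) = 1/4.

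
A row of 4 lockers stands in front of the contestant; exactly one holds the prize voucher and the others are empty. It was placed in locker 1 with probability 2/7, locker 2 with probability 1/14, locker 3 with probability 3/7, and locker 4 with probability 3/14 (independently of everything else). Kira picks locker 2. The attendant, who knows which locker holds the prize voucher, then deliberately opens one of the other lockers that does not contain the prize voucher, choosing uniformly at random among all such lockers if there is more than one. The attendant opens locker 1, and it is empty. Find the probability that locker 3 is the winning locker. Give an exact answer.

18/29

Condition on the true location of the prize voucher.
If it is in locker 1 (prior 2/7): the attendant opened locker 1, so this case is ruled out; weight (2/7)·0 = 0.
If it is in locker 2 (prior 1/14): the attendant has 3 equally likely choices, so probability 1/3; weight (1/14)·(1/3) = 1/42.
If it is in locker 3 (prior 3/7): the attendant has 2 equally likely choices, so probability 1/2; weight (3/7)·(1/2) = 3/14.
If it is in locker 4 (prior 3/14): the attendant has 2 equally likely choices, so probability 1/2; weight (3/14)·(1/2) = 3/28.
The weights sum to 29/84.
So P(the prize voucher in locker 3 | the attendant opened locker 1) = (3/14) / (29/84) = 18/29.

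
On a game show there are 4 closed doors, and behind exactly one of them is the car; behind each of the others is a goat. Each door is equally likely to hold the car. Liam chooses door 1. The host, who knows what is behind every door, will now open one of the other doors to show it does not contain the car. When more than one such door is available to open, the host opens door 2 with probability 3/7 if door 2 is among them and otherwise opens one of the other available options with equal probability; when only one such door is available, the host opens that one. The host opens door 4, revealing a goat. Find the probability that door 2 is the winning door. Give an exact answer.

7/19

Condition on the true location of the car.
If it is behind door 1 (prior 1/4): door 2 is available but not opened; door 4 gets probability (1 − 3/7)/2 = 2/7; weight (1/4)·(2/7) = 1/14.
If it is behind door 2 (prior 1/4): door 2 holds the prize so is unavailable; the host chooses uniformly among the 2 others, probability 1/2; weight (1/4)·(1/2) = 1/8.
If it is behind door 3 (prior 1/4): door 2 is available but not opened, probability 4/7; weight (1/4)·(4/7) = 1/7.
If it is behind door 4 (prior 1/4): the host opened door 4, so this case is ruled out; weight (1/4)·0 = 0.
The weights sum to 19/56.
So P(the car behind door 2 | the host opened door 4) = (1/8) / (19/56) = 7/19.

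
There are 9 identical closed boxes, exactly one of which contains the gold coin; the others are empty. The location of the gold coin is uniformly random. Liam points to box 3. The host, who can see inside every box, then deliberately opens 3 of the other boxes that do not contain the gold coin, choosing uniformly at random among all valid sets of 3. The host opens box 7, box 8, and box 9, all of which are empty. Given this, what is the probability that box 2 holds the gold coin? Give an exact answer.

8/45

Apply Bayes' rule, conditioning on where the gold coin actually is.
If it is in any of boxes 1, 2, 4, 5, and 6 (prior 1/9 each): the host has 35 equally likely choices, so probability 1/35; weight (1/9)·(1/35) = 1/315 each.
If it is in box 3 (prior 1/9): the host has 56 equally likely choices, so probability 1/56; weight (1/9)·(1/56) = 1/504.
If it is in any of boxes 7, 8, and 9 (prior 1/9 each): that box was opened and seen not to hold the prize — ruled out; weight (1/9)·0 = 0 each.
The weights sum to 1/56.
So P(the gold coin in box 2 | the host opened box 7, box 8, and box 9) = (1/315) / (1/56) = 8/45.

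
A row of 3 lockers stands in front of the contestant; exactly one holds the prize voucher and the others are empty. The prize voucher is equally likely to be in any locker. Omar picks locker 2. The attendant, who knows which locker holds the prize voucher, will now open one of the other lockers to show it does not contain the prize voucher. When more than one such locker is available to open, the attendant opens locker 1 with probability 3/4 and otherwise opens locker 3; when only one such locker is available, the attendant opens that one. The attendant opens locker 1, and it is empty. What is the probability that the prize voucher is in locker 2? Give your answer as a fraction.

3/7

Condition on the true location of the prize voucher.
If it is in locker 1 (prior 1/3): the attendant opened locker 1, so this case is ruled out; weight (1/3)·0 = 0.
If it is in locker 2 (prior 1/3): locker 1 is available, opened with probability 3/4; weight (1/3)·(3/4) = 1/4.
If it is in locker 3 (prior 1/3): only locker 1 is available, probability 1; weight (1/3)·1 = 1/3.
The weights sum to 7/12.
So P(the prize voucher in locker 2 | the attendant opened locker 1) = (1/4) / (7/12) = 3/7.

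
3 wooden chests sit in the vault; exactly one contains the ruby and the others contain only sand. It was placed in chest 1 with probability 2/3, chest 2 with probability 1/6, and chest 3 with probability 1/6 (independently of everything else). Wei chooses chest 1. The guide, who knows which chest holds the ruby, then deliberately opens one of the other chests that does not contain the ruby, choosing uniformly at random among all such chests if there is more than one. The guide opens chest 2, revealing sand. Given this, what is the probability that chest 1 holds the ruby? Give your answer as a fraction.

2/3

Consider each possible location of the ruby in turn.
If it is in chest 1 (prior 2/3): the guide has 2 equally likely choices, so probability 1/2; weight (2/3)·(1/2) = 1/3.
If it is in chest 2 (prior 1/6): the guide opened chest 2, so this case is ruled out; weight (1/6)·0 = 0.
If it is in chest 3 (prior 1/6): the guide has no choice, probability 1; weight (1/6)·1 = 1/6.
The weights sum to 1/2.
So P(the ruby in chest 1 | the guide opened chest 2) = (1/3) / (1/2) = 2/3.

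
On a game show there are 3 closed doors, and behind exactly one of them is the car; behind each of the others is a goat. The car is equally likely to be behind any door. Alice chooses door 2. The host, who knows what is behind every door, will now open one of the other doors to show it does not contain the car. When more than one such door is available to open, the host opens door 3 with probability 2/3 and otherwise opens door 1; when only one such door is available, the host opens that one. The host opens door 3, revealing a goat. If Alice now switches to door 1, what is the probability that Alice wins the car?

3/5

Consider each possible location of the car in turn.
If it is behind door 1 (prior 1/3): only door 3 is available, probability 1; weight (1/3)·1 = 1/3.
If it is behind door 2 (prior 1/3): door 3 is available, opened with probability 2/3; weight (1/3)·(2/3) = 2/9.
If it is behind door 3 (prior 1/3): the host opened door 3, so this case is ruled out; weight (1/3)·0 = 0.
The weights sum to 5/9.
So P(the car behind door 1 | the host opened door 3) = (1/3) / (5/9) = 3/5.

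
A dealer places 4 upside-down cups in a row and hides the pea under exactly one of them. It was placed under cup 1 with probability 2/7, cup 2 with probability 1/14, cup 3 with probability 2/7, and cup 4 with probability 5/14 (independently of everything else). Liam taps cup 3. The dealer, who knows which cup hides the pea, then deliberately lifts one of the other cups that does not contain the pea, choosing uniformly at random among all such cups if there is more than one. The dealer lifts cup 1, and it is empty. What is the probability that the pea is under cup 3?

4/13

Apply Bayes' rule, conditioning on where the pea actually is.
If it is under cup 1 (prior 2/7): the dealer opened cup 1, so this case is ruled out; weight (2/7)·0 = 0.
If it is under cup 2 (prior 1/14): the dealer has 2 equally likely choices, so probability 1/2; weight (1/14)·(1/2) = 1/28.
If it is under cup 3 (prior 2/7): the dealer has 3 equally likely choices, so probability 1/3; weight (2/7)·(1/3) = 2/21.
If it is under cup 4 (prior 5/14): the dealer has 2 equally likely choices, so probability 1/2; weight (5/14)·(1/2) = 5/28.
The weights sum to 13/42.
So P(the pea under cup 3 | the dealer opened cup 1) = (2/21) / (13/42) = 4/13.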